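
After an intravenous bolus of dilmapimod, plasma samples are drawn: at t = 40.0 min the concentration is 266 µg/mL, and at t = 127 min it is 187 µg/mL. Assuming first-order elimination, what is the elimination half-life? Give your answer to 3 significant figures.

171 minutes

k = ln(C₁/C₂) / (t₂ − t₁) = ln(266/187) / (127 − 40.0)
  = 0.3524 / 87.00 = 0.004050 min⁻¹
t½ = ln 2 / k = ln 2 / 0.004050 ≈ 171 minutes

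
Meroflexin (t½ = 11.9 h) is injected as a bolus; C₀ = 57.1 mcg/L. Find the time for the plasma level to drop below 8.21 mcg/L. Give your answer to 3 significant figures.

33.3 hours

k = ln 2 / 11.9 = 0.05825 h⁻¹
C(t) = C₀ e^(−kt)  ⇒  t = ln(C₀/C) / k
t = ln(57.1/8.21) / 0.05825 = 1.939 / 0.05825 ≈ 33.3 hours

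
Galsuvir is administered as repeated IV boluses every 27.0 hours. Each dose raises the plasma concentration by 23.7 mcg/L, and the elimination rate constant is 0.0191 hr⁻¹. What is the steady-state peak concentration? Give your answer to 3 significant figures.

58.8 mcg/L

Fraction remaining after one interval: e^(−kτ) = e^(−0.01910 × 27.0) = 0.5971
R = 1 / (1 − 0.5971) = 2.482
Css,max = 23.7 × 2.482 ≈ 58.8 mcg/L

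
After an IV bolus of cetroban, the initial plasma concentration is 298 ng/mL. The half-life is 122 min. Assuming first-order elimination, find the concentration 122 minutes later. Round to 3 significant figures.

149 ng/mL

k = ln 2 / 122 = 0.005682 min⁻¹
C(t) = C₀ e^(−kt) = 298 × e^(−0.005682 × 122) = 298 × e^(−0.6931) = 298 × 0.5000 ≈ 149 ng/mL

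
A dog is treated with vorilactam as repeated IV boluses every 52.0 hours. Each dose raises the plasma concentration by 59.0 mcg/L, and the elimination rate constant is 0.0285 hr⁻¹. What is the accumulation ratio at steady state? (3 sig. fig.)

1.29

Fraction remaining after one interval: e^(−kτ) = e^(−0.02850 × 52.0) = 0.2272
R = 1 / (1 − 0.2272) = 1 / 0.7728 ≈ 1.29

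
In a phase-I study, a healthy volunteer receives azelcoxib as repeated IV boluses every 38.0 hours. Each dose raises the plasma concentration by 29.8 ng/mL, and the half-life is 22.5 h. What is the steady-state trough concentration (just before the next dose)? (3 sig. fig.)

13.4 ng/mL

k = ln 2 / 22.5 = 0.03081 h⁻¹
Fraction remaining after one interval: e^(−kτ) = e^(−0.03081 × 38.0) = 0.3102
R = 1 / (1 − 0.3102) = 1.450
Css,max = 29.8 × 1.450 = 43.20 ng/mL
Css,min = Css,max × e^(−kτ) = 43.20 × 0.3102 ≈ 13.4 ng/mL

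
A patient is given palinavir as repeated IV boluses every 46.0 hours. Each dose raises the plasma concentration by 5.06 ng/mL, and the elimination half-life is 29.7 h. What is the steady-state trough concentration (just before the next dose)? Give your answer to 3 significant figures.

2.63 ng/mL

k = ln 2 / 29.7 = 0.02334 h⁻¹
Fraction remaining after one interval: e^(−kτ) = e^(−0.02334 × 46.0) = 0.3418
R = 1 / (1 − 0.3418) = 1.519
Css,max = 5.06 × 1.519 = 7.688 ng/mL
Css,min = Css,max × e^(−kτ) = 7.688 × 0.3418 ≈ 2.63 ng/mL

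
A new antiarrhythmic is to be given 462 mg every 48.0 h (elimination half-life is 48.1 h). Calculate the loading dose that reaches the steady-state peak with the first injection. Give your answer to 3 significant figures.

k = ln 2 / 48.1 = 0.01441 h⁻¹
Accumulation ratio R = 1 / (1 − e^(−kτ)) = 1 / (1 − e^(−0.01441×48.0)) = 1 / (1 − 0.5007) = 2.003
Loading dose = maintenance dose × R = 462 × 2.003 ≈ 925 mg

925 mg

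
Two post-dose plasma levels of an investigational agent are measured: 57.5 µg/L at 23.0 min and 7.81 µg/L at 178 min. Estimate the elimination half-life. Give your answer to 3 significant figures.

53.8 minutes

k = ln(C₁/C₂) / (t₂ − t₁) = ln(57.5/7.81) / (178 − 23.0)
  = 1.996 / 155.0 = 0.01288 min⁻¹
t½ = ln 2 / k = ln 2 / 0.01288 ≈ 53.8 minutes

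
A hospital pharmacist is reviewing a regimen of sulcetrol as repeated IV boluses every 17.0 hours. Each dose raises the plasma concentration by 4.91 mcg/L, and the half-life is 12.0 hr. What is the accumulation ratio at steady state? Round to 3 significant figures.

1.60

k = ln 2 / 12.0 = 0.05776 hr⁻¹
Fraction remaining after one interval: e^(−kτ) = e^(−0.05776 × 17.0) = 0.3746
R = 1 / (1 − 0.3746) = 1 / 0.6254 ≈ 1.60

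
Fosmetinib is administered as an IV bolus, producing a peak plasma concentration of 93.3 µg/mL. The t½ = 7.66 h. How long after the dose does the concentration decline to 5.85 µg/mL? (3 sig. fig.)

k = ln 2 / 7.66 = 0.09049 h⁻¹
C(t) = C₀ e^(−kt)  ⇒  t = ln(C₀/C) / k
t = ln(93.3/5.85) / 0.09049 = 2.769 / 0.09049 ≈ 30.6 hours

30.6 hours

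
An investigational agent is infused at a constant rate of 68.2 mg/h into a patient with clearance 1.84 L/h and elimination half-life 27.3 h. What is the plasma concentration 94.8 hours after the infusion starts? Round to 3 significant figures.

33.7 µg/mL

Css = rate / CL = 68.2 / 1.84 = 37.07 µg/mL
k = ln 2 / 27.3 = 0.02539 h⁻¹
C(t) = Css (1 − e^(−kt)) = 37.07 × (1 − e^(−2.407)) = 37.07 × 0.9099 ≈ 33.7 µg/mL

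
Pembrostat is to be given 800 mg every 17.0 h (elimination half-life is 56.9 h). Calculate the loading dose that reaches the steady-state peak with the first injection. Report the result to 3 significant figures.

4280 mg

k = ln 2 / 56.9 = 0.01218 h⁻¹
Accumulation ratio R = 1 / (1 − e^(−kτ)) = 1 / (1 − e^(−0.01218×17.0)) = 1 / (1 − 0.8129) = 5.346
Loading dose = maintenance dose × R = 800 × 5.346 ≈ 4280 mg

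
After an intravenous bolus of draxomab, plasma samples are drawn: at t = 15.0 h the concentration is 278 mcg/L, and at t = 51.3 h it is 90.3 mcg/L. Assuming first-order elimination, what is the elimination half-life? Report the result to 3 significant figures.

22.4 hours

k = ln(C₁/C₂) / (t₂ − t₁) = ln(278/90.3) / (51.3 − 15.0)
  = 1.124 / 36.30 = 0.03098 h⁻¹
t½ = ln 2 / k = ln 2 / 0.03098 ≈ 22.4 hours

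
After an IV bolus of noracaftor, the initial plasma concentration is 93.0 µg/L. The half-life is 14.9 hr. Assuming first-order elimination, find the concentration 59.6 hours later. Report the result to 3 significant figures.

5.81 µg/L

k = ln 2 / 14.9 = 0.04652 hr⁻¹
C(t) = C₀ e^(−kt) = 93.0 × e^(−0.04652 × 59.6) = 93.0 × e^(−2.773) = 93.0 × 0.06250 ≈ 5.81 µg/L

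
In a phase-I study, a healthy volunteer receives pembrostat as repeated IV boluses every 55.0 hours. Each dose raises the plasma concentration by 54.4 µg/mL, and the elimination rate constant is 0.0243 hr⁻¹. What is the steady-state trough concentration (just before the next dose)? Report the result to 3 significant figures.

19.4 µg/mL

Fraction remaining after one interval: e^(−kτ) = e^(−0.02430 × 55.0) = 0.2628
R = 1 / (1 − 0.2628) = 1.356
Css,max = 54.4 × 1.356 = 73.79 µg/mL
Css,min = Css,max × e^(−kτ) = 73.79 × 0.2628 ≈ 19.4 µg/mL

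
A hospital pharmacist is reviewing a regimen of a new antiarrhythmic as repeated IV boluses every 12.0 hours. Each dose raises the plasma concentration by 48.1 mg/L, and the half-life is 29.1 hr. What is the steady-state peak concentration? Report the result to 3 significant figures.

k = ln 2 / 29.1 = 0.02382 hr⁻¹
Fraction remaining after one interval: e^(−kτ) = e^(−0.02382 × 12.0) = 0.7514
R = 1 / (1 − 0.7514) = 4.022
Css,max = 48.1 × 4.022 ≈ 193 mg/L

193 mg/L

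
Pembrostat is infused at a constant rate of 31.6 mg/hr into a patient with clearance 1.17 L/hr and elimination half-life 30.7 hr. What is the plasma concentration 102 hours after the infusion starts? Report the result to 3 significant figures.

24.3 µg/mL

Css = rate / CL = 31.6 / 1.17 = 27.01 µg/mL
k = ln 2 / 30.7 = 0.02258 hr⁻¹
C(t) = Css (1 − e^(−kt)) = 27.01 × (1 − e^(−2.303)) = 27.01 × 0.9000 ≈ 24.3 µg/mL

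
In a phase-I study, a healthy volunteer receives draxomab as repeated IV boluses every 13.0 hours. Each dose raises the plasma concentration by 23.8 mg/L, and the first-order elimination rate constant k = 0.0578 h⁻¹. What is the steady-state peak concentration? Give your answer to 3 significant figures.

Fraction remaining after one interval: e^(−kτ) = e^(−0.05780 × 13.0) = 0.4717
R = 1 / (1 − 0.4717) = 1.893
Css,max = 23.8 × 1.893 ≈ 45.1 mg/L

45.1 mg/L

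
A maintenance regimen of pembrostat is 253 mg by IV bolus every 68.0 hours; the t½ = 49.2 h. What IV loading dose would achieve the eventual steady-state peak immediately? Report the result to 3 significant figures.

410 mg

k = ln 2 / 49.2 = 0.01409 h⁻¹
Accumulation ratio R = 1 / (1 − e^(−kτ)) = 1 / (1 − e^(−0.01409×68.0)) = 1 / (1 − 0.3837) = 1.622
Loading dose = maintenance dose × R = 253 × 1.622 ≈ 410 mg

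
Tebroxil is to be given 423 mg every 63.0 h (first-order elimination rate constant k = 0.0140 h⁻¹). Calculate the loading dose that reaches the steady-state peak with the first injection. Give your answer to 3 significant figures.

722 mg

Accumulation ratio R = 1 / (1 − e^(−kτ)) = 1 / (1 − e^(−0.01400×63.0)) = 1 / (1 − 0.4140) = 1.706
Loading dose = maintenance dose × R = 423 × 1.706 ≈ 722 mg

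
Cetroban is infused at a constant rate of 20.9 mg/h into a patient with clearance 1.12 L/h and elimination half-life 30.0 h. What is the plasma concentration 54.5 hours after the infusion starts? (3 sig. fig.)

Css = rate / CL = 20.9 / 1.12 = 18.66 mg/L
k = ln 2 / 30.0 = 0.02310 h⁻¹
C(t) = Css (1 − e^(−kt)) = 18.66 × (1 − e^(−1.259)) = 18.66 × 0.7161 ≈ 13.4 mg/L

13.4 mg/L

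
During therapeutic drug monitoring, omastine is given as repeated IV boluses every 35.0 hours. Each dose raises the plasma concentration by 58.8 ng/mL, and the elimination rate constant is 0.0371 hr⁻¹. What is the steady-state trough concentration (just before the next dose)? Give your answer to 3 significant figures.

Fraction remaining after one interval: e^(−kτ) = e^(−0.03710 × 35.0) = 0.2729
R = 1 / (1 − 0.2729) = 1.375
Css,max = 58.8 × 1.375 = 80.87 ng/mL
Css,min = Css,max × e^(−kτ) = 80.87 × 0.2729 ≈ 22.1 ng/mL

22.1 ng/mL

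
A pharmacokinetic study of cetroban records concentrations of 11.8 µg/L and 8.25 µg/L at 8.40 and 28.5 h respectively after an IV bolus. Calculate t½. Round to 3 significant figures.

k = ln(C₁/C₂) / (t₂ − t₁) = ln(11.8/8.25) / (28.5 − 8.40)
  = 0.3579 / 20.10 = 0.01781 h⁻¹
t½ = ln 2 / k = ln 2 / 0.01781 ≈ 38.9 hours

38.9 hours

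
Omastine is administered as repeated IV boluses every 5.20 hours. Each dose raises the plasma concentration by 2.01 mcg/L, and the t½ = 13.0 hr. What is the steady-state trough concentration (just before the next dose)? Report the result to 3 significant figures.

6.29 mcg/L

k = ln 2 / 13.0 = 0.05332 hr⁻¹
Fraction remaining after one interval: e^(−kτ) = e^(−0.05332 × 5.20) = 0.7579
R = 1 / (1 − 0.7579) = 4.130
Css,max = 2.01 × 4.130 = 8.301 mcg/L
Css,min = Css,max × e^(−kτ) = 8.301 × 0.7579 ≈ 6.29 mcg/L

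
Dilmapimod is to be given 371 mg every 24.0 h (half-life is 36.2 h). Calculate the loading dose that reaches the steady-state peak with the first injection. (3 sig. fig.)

k = ln 2 / 36.2 = 0.01915 h⁻¹
Accumulation ratio R = 1 / (1 − e^(−kτ)) = 1 / (1 − e^(−0.01915×24.0)) = 1 / (1 − 0.6316) = 2.714
Loading dose = maintenance dose × R = 371 × 2.714 ≈ 1010 mg

1010 mg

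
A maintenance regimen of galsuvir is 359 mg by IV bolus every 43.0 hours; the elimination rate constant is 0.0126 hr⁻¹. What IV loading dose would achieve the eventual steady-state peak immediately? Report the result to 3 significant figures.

858 mg

Accumulation ratio R = 1 / (1 − e^(−kτ)) = 1 / (1 − e^(−0.01260×43.0)) = 1 / (1 − 0.5817) = 2.391
Loading dose = maintenance dose × R = 359 × 2.391 ≈ 858 mg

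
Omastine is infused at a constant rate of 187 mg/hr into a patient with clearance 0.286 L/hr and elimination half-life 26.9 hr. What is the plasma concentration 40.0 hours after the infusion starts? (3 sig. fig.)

421 µg/mL

Css = rate / CL = 187 / 0.286 = 653.8 µg/mL
k = ln 2 / 26.9 = 0.02577 hr⁻¹
C(t) = Css (1 − e^(−kt)) = 653.8 × (1 − e^(−1.031)) = 653.8 × 0.6432 ≈ 421 µg/mL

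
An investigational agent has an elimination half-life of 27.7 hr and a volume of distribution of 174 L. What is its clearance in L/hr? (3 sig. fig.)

k = ln 2 / t½ = ln 2 / 27.7 = 0.02502 hr⁻¹
CL = k · V = 0.02502 × 174 ≈ 4.35 L/hr

4.35 L/hr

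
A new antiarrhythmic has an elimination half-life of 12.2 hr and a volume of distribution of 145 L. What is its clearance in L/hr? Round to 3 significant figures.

k = ln 2 / t½ = ln 2 / 12.2 = 0.05682 hr⁻¹
CL = k · V = 0.05682 × 145 ≈ 8.24 L/hr

8.24 L/hr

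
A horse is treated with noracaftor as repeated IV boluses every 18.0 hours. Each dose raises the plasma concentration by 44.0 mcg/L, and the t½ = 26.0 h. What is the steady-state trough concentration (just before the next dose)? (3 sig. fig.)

71.4 mcg/L

k = ln 2 / 26.0 = 0.02666 h⁻¹
Fraction remaining after one interval: e^(−kτ) = e^(−0.02666 × 18.0) = 0.6189
R = 1 / (1 − 0.6189) = 2.624
Css,max = 44.0 × 2.624 = 115.4 mcg/L
Css,min = Css,max × e^(−kτ) = 115.4 × 0.6189 ≈ 71.4 mcg/L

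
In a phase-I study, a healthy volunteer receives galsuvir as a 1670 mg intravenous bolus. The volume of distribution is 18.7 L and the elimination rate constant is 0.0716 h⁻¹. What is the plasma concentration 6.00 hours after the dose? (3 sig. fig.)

C₀ = dose / V = 1670 / 18.7 = 89.30 µg/mL
C(t) = C₀ e^(−kt) = 89.30 × e^(−0.07160 × 6.00) = 89.30 × e^(−0.4296) = 89.30 × 0.6508 ≈ 58.1 µg/mL

58.1 µg/mL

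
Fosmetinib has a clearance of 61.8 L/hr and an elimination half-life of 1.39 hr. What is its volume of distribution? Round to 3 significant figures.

k = ln 2 / t½ = ln 2 / 1.39 = 0.4987 hr⁻¹
V = CL / k = 61.8 / 0.4987 ≈ 124 L

124 L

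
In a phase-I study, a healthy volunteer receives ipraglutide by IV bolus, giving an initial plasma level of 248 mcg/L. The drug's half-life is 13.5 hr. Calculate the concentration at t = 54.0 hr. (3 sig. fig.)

k = ln 2 / 13.5 = 0.05134 hr⁻¹
C(t) = C₀ e^(−kt) = 248 × e^(−0.05134 × 54.0) = 248 × e^(−2.773) = 248 × 0.06250 ≈ 15.5 mcg/L

15.5 mcg/L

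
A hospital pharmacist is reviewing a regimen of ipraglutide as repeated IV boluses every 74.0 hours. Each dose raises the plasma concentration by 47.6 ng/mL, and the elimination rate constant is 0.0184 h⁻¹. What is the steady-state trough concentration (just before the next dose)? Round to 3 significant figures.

Fraction remaining after one interval: e^(−kτ) = e^(−0.01840 × 74.0) = 0.2563
R = 1 / (1 − 0.2563) = 1.345
Css,max = 47.6 × 1.345 = 64.00 ng/mL
Css,min = Css,max × e^(−kτ) = 64.00 × 0.2563 ≈ 16.4 ng/mL

16.4 ng/mL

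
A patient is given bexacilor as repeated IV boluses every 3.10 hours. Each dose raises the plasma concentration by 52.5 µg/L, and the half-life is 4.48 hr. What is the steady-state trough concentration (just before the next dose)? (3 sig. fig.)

k = ln 2 / 4.48 = 0.1547 hr⁻¹
Fraction remaining after one interval: e^(−kτ) = e^(−0.1547 × 3.10) = 0.6190
R = 1 / (1 − 0.6190) = 2.625
Css,max = 52.5 × 2.625 = 137.8 µg/L
Css,min = Css,max × e^(−kτ) = 137.8 × 0.6190 ≈ 85.3 µg/L

85.3 µg/L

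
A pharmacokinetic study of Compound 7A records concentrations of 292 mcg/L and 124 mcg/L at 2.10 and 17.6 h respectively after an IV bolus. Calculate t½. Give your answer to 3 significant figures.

12.5 hours

k = ln(C₁/C₂) / (t₂ − t₁) = ln(292/124) / (17.6 − 2.10)
  = 0.8565 / 15.50 = 0.05526 h⁻¹
t½ = ln 2 / k = ln 2 / 0.05526 ≈ 12.5 hours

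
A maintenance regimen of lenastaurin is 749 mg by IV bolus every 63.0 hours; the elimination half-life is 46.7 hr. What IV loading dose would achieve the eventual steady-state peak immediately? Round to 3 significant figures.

k = ln 2 / 46.7 = 0.01484 hr⁻¹
Accumulation ratio R = 1 / (1 − e^(−kτ)) = 1 / (1 − e^(−0.01484×63.0)) = 1 / (1 − 0.3926) = 1.646
Loading dose = maintenance dose × R = 749 × 1.646 ≈ 1230 mg

1230 mg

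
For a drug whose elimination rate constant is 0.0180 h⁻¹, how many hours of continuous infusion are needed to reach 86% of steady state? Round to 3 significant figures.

109 hours

f = 1 − e^(−kt)  ⇒  t = −ln(1 − f) / k
t = −ln(1 − 0.86) / 0.01800 = 1.966 / 0.01800 ≈ 109 hours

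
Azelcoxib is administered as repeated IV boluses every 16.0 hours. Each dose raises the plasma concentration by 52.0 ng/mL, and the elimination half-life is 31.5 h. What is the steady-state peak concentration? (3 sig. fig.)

175 ng/mL

k = ln 2 / 31.5 = 0.02200 h⁻¹
Fraction remaining after one interval: e^(−kτ) = e^(−0.02200 × 16.0) = 0.7032
R = 1 / (1 − 0.7032) = 3.370
Css,max = 52.0 × 3.370 ≈ 175 ng/mL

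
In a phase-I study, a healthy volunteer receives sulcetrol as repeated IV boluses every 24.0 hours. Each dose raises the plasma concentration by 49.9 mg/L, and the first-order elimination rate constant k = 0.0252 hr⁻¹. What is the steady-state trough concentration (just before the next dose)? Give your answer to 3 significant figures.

Fraction remaining after one interval: e^(−kτ) = e^(−0.02520 × 24.0) = 0.5462
R = 1 / (1 − 0.5462) = 2.204
Css,max = 49.9 × 2.204 = 110.0 mg/L
Css,min = Css,max × e^(−kτ) = 110.0 × 0.5462 ≈ 60.1 mg/L

60.1 mg/L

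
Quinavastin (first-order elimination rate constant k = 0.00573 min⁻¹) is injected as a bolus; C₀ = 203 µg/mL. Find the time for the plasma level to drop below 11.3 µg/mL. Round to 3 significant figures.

C(t) = C₀ e^(−kt)  ⇒  t = ln(C₀/C) / k
t = ln(203/11.3) / 0.005730 = 2.888 / 0.005730 ≈ 504 minutes

504 minutes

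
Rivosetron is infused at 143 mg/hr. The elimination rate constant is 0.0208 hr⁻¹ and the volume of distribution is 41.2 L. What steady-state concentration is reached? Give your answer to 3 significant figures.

CL = k · V = 0.0208 × 41.2 = 0.8570 L/hr
Css = rate / CL = 143 / 0.8570 ≈ 167 µg/mL

167 µg/mL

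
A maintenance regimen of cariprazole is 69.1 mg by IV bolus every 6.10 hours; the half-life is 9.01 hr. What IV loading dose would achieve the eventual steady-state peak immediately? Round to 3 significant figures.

184 mg

k = ln 2 / 9.01 = 0.07693 hr⁻¹
Accumulation ratio R = 1 / (1 − e^(−kτ)) = 1 / (1 − e^(−0.07693×6.10)) = 1 / (1 − 0.6255) = 2.670
Loading dose = maintenance dose × R = 69.1 × 2.670 ≈ 184 mg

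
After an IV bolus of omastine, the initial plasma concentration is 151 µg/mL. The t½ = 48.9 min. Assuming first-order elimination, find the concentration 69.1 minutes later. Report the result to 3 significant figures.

56.7 µg/mL

k = ln 2 / 48.9 = 0.01417 min⁻¹
69.1 min is 1.413 half-lives, so C = 151 × (1/2)^1.413 = 151 × 0.3755 ≈ 56.7 µg/mL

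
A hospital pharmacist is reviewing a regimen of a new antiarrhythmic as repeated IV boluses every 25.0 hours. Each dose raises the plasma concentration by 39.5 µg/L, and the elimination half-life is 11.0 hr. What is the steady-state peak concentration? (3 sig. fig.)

k = ln 2 / 11.0 = 0.06301 hr⁻¹
Fraction remaining after one interval: e^(−kτ) = e^(−0.06301 × 25.0) = 0.2069
R = 1 / (1 − 0.2069) = 1.261
Css,max = 39.5 × 1.261 ≈ 49.8 µg/L

49.8 µg/L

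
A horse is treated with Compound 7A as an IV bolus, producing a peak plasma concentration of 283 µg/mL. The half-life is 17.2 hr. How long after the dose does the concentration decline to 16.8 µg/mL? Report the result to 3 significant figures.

k = ln 2 / 17.2 = 0.04030 hr⁻¹
C(t) = C₀ e^(−kt)  ⇒  t = ln(C₀/C) / k
t = ln(283/16.8) / 0.04030 = 2.824 / 0.04030 ≈ 70.1 hours

70.1 hours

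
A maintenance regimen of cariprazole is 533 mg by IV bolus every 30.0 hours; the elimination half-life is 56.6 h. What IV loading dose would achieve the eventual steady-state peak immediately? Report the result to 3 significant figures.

1730 mg

k = ln 2 / 56.6 = 0.01225 h⁻¹
Accumulation ratio R = 1 / (1 − e^(−kτ)) = 1 / (1 − e^(−0.01225×30.0)) = 1 / (1 − 0.6925) = 3.252
Loading dose = maintenance dose × R = 533 × 3.252 ≈ 1730 mg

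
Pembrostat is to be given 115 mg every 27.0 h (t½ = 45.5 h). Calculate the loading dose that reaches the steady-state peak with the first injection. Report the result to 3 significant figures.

k = ln 2 / 45.5 = 0.01523 h⁻¹
Accumulation ratio R = 1 / (1 − e^(−kτ)) = 1 / (1 − e^(−0.01523×27.0)) = 1 / (1 − 0.6628) = 2.965
Loading dose = maintenance dose × R = 115 × 2.965 ≈ 341 mg

341 mg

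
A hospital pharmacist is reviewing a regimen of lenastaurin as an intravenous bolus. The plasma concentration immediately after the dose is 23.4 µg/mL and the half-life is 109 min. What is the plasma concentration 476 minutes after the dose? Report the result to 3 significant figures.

1.13 µg/mL

k = ln 2 / 109 = 0.006359 min⁻¹
476 min is 4.367 half-lives, so C = 23.4 × (1/2)^4.367 = 23.4 × 0.04846 ≈ 1.13 µg/mL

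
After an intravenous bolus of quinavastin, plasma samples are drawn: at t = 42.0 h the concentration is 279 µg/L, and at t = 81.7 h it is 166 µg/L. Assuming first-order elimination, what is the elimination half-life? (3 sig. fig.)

53.0 hours

k = ln(C₁/C₂) / (t₂ − t₁) = ln(279/166) / (81.7 − 42.0)
  = 0.5192 / 39.70 = 0.01308 h⁻¹
t½ = ln 2 / k = ln 2 / 0.01308 ≈ 53.0 hours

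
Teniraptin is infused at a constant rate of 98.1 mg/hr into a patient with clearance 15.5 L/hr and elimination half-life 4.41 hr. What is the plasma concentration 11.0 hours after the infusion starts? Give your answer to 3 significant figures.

5.21 µg/mL

Css = rate / CL = 98.1 / 15.5 = 6.329 µg/mL
k = ln 2 / 4.41 = 0.1572 hr⁻¹
C(t) = Css (1 − e^(−kt)) = 6.329 × (1 − e^(−1.729)) = 6.329 × 0.8225 ≈ 5.21 µg/mL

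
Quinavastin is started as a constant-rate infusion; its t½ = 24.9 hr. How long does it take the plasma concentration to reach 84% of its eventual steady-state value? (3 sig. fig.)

k = ln 2 / 24.9 = 0.02784 hr⁻¹
f = 1 − e^(−kt)  ⇒  t = −ln(1 − f) / k
t = −ln(1 − 0.84) / 0.02784 = 1.833 / 0.02784 ≈ 65.8 hours

65.8 hours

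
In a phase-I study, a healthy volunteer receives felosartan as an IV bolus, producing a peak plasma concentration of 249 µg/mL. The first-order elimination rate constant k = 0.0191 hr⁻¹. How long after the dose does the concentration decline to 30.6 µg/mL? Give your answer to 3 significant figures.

110 hours

C(t) = C₀ e^(−kt)  ⇒  t = ln(C₀/C) / k
t = ln(249/30.6) / 0.01910 = 2.096 / 0.01910 ≈ 110 hours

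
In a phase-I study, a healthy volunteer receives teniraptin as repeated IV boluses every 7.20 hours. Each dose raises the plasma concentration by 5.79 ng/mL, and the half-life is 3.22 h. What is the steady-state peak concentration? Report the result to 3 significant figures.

7.35 ng/mL

k = ln 2 / 3.22 = 0.2153 h⁻¹
Fraction remaining after one interval: e^(−kτ) = e^(−0.2153 × 7.20) = 0.2123
R = 1 / (1 − 0.2123) = 1.269
Css,max = 5.79 × 1.269 ≈ 7.35 ng/mL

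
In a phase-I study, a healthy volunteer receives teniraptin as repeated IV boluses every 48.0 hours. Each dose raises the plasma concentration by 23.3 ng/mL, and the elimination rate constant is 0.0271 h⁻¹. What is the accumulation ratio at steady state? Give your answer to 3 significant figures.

1.37

Fraction remaining after one interval: e^(−kτ) = e^(−0.02710 × 48.0) = 0.2723
R = 1 / (1 − 0.2723) = 1 / 0.7277 ≈ 1.37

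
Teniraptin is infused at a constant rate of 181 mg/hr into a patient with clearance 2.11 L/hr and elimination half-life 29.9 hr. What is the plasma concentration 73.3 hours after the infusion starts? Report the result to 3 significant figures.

70.1 mg/L

Css = rate / CL = 181 / 2.11 = 85.78 mg/L
k = ln 2 / 29.9 = 0.02318 hr⁻¹
C(t) = Css (1 − e^(−kt)) = 85.78 × (1 − e^(−1.699)) = 85.78 × 0.8172 ≈ 70.1 mg/L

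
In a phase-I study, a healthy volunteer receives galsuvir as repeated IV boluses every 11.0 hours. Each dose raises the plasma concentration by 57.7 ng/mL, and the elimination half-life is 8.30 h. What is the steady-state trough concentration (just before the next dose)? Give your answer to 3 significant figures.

k = ln 2 / 8.30 = 0.08351 h⁻¹
Fraction remaining after one interval: e^(−kτ) = e^(−0.08351 × 11.0) = 0.3991
R = 1 / (1 − 0.3991) = 1.664
Css,max = 57.7 × 1.664 = 96.02 ng/mL
Css,min = Css,max × e^(−kτ) = 96.02 × 0.3991 ≈ 38.3 ng/mL

38.3 ng/mL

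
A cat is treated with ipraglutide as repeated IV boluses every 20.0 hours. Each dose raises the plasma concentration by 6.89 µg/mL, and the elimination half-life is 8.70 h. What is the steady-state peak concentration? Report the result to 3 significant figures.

k = ln 2 / 8.70 = 0.07967 h⁻¹
Fraction remaining after one interval: e^(−kτ) = e^(−0.07967 × 20.0) = 0.2032
R = 1 / (1 − 0.2032) = 1.255
Css,max = 6.89 × 1.255 ≈ 8.65 µg/mL

8.65 µg/mL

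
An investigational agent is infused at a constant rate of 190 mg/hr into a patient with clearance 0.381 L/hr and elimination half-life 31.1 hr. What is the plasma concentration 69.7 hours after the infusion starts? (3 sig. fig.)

Css = rate / CL = 190 / 0.381 = 498.7 µg/mL
k = ln 2 / 31.1 = 0.02229 hr⁻¹
C(t) = Css (1 − e^(−kt)) = 498.7 × (1 − e^(−1.553)) = 498.7 × 0.7885 ≈ 393 µg/mL

393 µg/mL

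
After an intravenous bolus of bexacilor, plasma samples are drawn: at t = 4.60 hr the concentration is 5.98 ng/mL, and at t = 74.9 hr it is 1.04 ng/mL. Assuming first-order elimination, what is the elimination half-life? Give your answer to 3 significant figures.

27.9 hours

k = ln(C₁/C₂) / (t₂ − t₁) = ln(5.98/1.04) / (74.9 − 4.60)
  = 1.749 / 70.30 = 0.02488 hr⁻¹
t½ = ln 2 / k = ln 2 / 0.02488 ≈ 27.9 hours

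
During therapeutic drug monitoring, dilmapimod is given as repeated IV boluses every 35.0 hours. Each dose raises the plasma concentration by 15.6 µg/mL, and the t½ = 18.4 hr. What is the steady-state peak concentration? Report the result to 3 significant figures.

k = ln 2 / 18.4 = 0.03767 hr⁻¹
Fraction remaining after one interval: e^(−kτ) = e^(−0.03767 × 35.0) = 0.2675
R = 1 / (1 − 0.2675) = 1.365
Css,max = 15.6 × 1.365 ≈ 21.3 µg/mL

21.3 µg/mL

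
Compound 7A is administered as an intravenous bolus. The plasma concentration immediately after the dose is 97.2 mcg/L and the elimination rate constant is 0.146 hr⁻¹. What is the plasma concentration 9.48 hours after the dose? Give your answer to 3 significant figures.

24.4 mcg/L

C(t) = C₀ e^(−kt) = 97.2 × e^(−0.1460 × 9.48) = 97.2 × e^(−1.384) = 97.2 × 0.2506 ≈ 24.4 mcg/L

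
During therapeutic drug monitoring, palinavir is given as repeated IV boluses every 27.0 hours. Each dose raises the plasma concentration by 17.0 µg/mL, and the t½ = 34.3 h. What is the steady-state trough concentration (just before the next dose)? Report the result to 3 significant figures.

23.4 µg/mL

k = ln 2 / 34.3 = 0.02021 h⁻¹
Fraction remaining after one interval: e^(−kτ) = e^(−0.02021 × 27.0) = 0.5795
R = 1 / (1 − 0.5795) = 2.378
Css,max = 17.0 × 2.378 = 40.43 µg/mL
Css,min = Css,max × e^(−kτ) = 40.43 × 0.5795 ≈ 23.4 µg/mL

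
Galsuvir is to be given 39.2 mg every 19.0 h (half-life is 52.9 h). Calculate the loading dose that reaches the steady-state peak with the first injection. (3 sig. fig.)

178 mg

k = ln 2 / 52.9 = 0.01310 h⁻¹
Accumulation ratio R = 1 / (1 − e^(−kτ)) = 1 / (1 − e^(−0.01310×19.0)) = 1 / (1 − 0.7796) = 4.537
Loading dose = maintenance dose × R = 39.2 × 4.537 ≈ 178 mg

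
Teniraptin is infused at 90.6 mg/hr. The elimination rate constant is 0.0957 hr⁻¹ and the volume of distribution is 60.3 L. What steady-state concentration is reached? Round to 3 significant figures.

CL = k · V = 0.0957 × 60.3 = 5.771 L/hr
Css = rate / CL = 90.6 / 5.771 ≈ 15.7 mg/L

15.7 mg/L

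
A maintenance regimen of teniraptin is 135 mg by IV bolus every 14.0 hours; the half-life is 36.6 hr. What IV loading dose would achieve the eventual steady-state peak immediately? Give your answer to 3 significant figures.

k = ln 2 / 36.6 = 0.01894 hr⁻¹
Accumulation ratio R = 1 / (1 − e^(−kτ)) = 1 / (1 − e^(−0.01894×14.0)) = 1 / (1 − 0.7671) = 4.294
Loading dose = maintenance dose × R = 135 × 4.294 ≈ 580 mg

580 mg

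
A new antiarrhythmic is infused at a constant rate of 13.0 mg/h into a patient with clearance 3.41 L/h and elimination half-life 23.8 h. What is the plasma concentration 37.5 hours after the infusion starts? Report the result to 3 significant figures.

2.53 mg/L

Css = rate / CL = 13.0 / 3.41 = 3.812 mg/L
k = ln 2 / 23.8 = 0.02912 h⁻¹
C(t) = Css (1 − e^(−kt)) = 3.812 × (1 − e^(−1.092)) = 3.812 × 0.6645 ≈ 2.53 mg/L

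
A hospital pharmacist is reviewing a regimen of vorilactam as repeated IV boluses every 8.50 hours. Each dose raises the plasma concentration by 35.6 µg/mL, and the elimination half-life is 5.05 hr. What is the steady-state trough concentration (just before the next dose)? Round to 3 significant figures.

k = ln 2 / 5.05 = 0.1373 hr⁻¹
Fraction remaining after one interval: e^(−kτ) = e^(−0.1373 × 8.50) = 0.3114
R = 1 / (1 − 0.3114) = 1.452
Css,max = 35.6 × 1.452 = 51.70 µg/mL
Css,min = Css,max × e^(−kτ) = 51.70 × 0.3114 ≈ 16.1 µg/mL

16.1 µg/mL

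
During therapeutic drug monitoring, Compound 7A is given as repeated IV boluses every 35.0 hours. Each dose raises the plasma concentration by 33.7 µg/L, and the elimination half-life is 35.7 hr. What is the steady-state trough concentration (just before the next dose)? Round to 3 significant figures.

k = ln 2 / 35.7 = 0.01942 hr⁻¹
Fraction remaining after one interval: e^(−kτ) = e^(−0.01942 × 35.0) = 0.5068
R = 1 / (1 − 0.5068) = 2.028
Css,max = 33.7 × 2.028 = 68.34 µg/L
Css,min = Css,max × e^(−kτ) = 68.34 × 0.5068 ≈ 34.6 µg/L

34.6 µg/L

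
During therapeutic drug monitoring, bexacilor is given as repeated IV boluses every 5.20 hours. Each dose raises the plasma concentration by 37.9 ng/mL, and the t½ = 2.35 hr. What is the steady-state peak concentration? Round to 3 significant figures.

k = ln 2 / 2.35 = 0.2950 hr⁻¹
Fraction remaining after one interval: e^(−kτ) = e^(−0.2950 × 5.20) = 0.2157
R = 1 / (1 − 0.2157) = 1.275
Css,max = 37.9 × 1.275 ≈ 48.3 ng/mL

48.3 ng/mL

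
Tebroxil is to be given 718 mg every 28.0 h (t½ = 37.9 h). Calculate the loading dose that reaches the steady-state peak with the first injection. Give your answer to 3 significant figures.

k = ln 2 / 37.9 = 0.01829 h⁻¹
Accumulation ratio R = 1 / (1 − e^(−kτ)) = 1 / (1 − e^(−0.01829×28.0)) = 1 / (1 − 0.5992) = 2.495
Loading dose = maintenance dose × R = 718 × 2.495 ≈ 1790 mg

1790 mg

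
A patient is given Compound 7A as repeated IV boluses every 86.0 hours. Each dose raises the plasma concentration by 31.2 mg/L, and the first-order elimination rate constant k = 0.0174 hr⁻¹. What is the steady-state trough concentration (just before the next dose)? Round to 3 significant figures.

9.00 mg/L

Fraction remaining after one interval: e^(−kτ) = e^(−0.01740 × 86.0) = 0.2239
R = 1 / (1 − 0.2239) = 1.289
Css,max = 31.2 × 1.289 = 40.20 mg/L
Css,min = Css,max × e^(−kτ) = 40.20 × 0.2239 ≈ 9.00 mg/L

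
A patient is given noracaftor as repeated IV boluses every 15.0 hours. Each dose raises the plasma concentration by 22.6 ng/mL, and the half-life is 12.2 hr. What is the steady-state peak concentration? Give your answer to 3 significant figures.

k = ln 2 / 12.2 = 0.05682 hr⁻¹
Fraction remaining after one interval: e^(−kτ) = e^(−0.05682 × 15.0) = 0.4265
R = 1 / (1 − 0.4265) = 1.744
Css,max = 22.6 × 1.744 ≈ 39.4 ng/mL

39.4 ng/mL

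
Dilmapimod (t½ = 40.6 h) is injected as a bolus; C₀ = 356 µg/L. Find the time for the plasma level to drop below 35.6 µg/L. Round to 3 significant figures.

k = ln 2 / 40.6 = 0.01707 h⁻¹
C(t) = C₀ e^(−kt)  ⇒  t = ln(C₀/C) / k
t = ln(356/35.6) / 0.01707 = 2.303 / 0.01707 ≈ 135 hours

135 hours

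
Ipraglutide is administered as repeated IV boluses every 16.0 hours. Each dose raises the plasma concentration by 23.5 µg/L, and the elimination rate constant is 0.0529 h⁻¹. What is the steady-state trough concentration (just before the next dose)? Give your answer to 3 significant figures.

17.7 µg/L

Fraction remaining after one interval: e^(−kτ) = e^(−0.05290 × 16.0) = 0.4290
R = 1 / (1 − 0.4290) = 1.751
Css,max = 23.5 × 1.751 = 41.15 µg/L
Css,min = Css,max × e^(−kτ) = 41.15 × 0.4290 ≈ 17.7 µg/L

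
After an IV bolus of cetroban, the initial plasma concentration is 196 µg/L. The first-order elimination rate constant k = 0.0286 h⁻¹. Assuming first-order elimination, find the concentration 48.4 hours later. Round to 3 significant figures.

49.1 µg/L

C(t) = C₀ e^(−kt) = 196 × e^(−0.02860 × 48.4) = 196 × e^(−1.384) = 196 × 0.2505 ≈ 49.1 µg/L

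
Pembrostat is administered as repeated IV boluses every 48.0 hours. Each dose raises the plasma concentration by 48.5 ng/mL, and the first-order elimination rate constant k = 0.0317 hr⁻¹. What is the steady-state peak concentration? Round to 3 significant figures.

Fraction remaining after one interval: e^(−kτ) = e^(−0.03170 × 48.0) = 0.2184
R = 1 / (1 − 0.2184) = 1.279
Css,max = 48.5 × 1.279 ≈ 62.0 ng/mL

62.0 ng/mL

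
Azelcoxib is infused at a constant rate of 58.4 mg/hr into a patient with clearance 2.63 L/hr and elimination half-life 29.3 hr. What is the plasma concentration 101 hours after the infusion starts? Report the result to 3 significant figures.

Css = rate / CL = 58.4 / 2.63 = 22.21 µg/mL
k = ln 2 / 29.3 = 0.02366 hr⁻¹
C(t) = Css (1 − e^(−kt)) = 22.21 × (1 − e^(−2.389)) = 22.21 × 0.9083 ≈ 20.2 µg/mL

20.2 µg/mL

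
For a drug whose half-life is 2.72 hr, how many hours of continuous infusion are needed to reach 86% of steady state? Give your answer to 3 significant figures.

k = ln 2 / 2.72 = 0.2548 hr⁻¹
f = 1 − e^(−kt)  ⇒  t = −ln(1 − f) / k
t = −ln(1 − 0.86) / 0.2548 = 1.966 / 0.2548 ≈ 7.72 hours

7.72 hours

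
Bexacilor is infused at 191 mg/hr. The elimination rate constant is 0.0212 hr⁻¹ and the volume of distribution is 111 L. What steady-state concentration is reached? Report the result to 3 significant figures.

81.2 mg/L

CL = k · V = 0.0212 × 111 = 2.353 L/hr
Css = rate / CL = 191 / 2.353 ≈ 81.2 mg/L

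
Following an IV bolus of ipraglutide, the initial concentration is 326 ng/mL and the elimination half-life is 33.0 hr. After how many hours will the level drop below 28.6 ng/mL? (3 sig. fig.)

116 hours

k = ln 2 / 33.0 = 0.02100 hr⁻¹
C(t) = C₀ e^(−kt)  ⇒  t = ln(C₀/C) / k
t = ln(326/28.6) / 0.02100 = 2.433 / 0.02100 ≈ 116 hours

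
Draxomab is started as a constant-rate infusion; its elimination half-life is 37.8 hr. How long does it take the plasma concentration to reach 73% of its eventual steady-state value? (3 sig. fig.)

71.4 hours

k = ln 2 / 37.8 = 0.01834 hr⁻¹
f = 1 − e^(−kt)  ⇒  t = −ln(1 − f) / k
t = −ln(1 − 0.73) / 0.01834 = 1.309 / 0.01834 ≈ 71.4 hours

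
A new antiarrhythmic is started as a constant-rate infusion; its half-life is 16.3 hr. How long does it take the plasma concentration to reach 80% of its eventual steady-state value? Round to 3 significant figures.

k = ln 2 / 16.3 = 0.04252 hr⁻¹
f = 1 − e^(−kt)  ⇒  t = −ln(1 − f) / k
t = −ln(1 − 0.8) / 0.04252 = 1.609 / 0.04252 ≈ 37.8 hours

37.8 hours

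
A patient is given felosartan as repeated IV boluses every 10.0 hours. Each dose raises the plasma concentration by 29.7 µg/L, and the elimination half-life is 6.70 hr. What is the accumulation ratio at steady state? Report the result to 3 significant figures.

1.55

k = ln 2 / 6.70 = 0.1035 hr⁻¹
Fraction remaining after one interval: e^(−kτ) = e^(−0.1035 × 10.0) = 0.3554
R = 1 / (1 − 0.3554) = 1 / 0.6446 ≈ 1.55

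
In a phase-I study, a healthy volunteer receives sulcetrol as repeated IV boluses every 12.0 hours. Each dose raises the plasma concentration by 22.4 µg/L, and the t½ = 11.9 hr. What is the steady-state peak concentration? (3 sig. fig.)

k = ln 2 / 11.9 = 0.05825 hr⁻¹
Fraction remaining after one interval: e^(−kτ) = e^(−0.05825 × 12.0) = 0.4971
R = 1 / (1 − 0.4971) = 1.988
Css,max = 22.4 × 1.988 ≈ 44.5 µg/L

44.5 µg/L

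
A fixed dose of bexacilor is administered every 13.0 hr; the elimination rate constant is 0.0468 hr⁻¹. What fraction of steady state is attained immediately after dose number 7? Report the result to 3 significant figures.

0.986

f_n = 1 − e^(−nkτ) = 1 − e^(−7 × 0.04680 × 13.0) = 1 − e^(−4.259) = 1 − 0.01414 ≈ 0.986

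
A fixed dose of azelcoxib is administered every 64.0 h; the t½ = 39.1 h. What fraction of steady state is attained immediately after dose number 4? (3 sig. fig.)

0.989

k = ln 2 / 39.1 = 0.01773 h⁻¹
f_n = 1 − e^(−nkτ) = 1 − e^(−4 × 0.01773 × 64.0) = 1 − e^(−4.538) = 1 − 0.01069 ≈ 0.989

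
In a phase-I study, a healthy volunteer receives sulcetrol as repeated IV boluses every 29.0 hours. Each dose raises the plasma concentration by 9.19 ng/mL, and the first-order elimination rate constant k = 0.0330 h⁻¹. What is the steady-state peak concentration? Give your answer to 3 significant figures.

14.9 ng/mL

Fraction remaining after one interval: e^(−kτ) = e^(−0.03300 × 29.0) = 0.3840
R = 1 / (1 − 0.3840) = 1.623
Css,max = 9.19 × 1.623 ≈ 14.9 ng/mL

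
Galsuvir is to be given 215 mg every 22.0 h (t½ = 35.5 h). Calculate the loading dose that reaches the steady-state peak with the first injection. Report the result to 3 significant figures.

616 mg

k = ln 2 / 35.5 = 0.01953 h⁻¹
Accumulation ratio R = 1 / (1 − e^(−kτ)) = 1 / (1 − e^(−0.01953×22.0)) = 1 / (1 − 0.6508) = 2.864
Loading dose = maintenance dose × R = 215 × 2.864 ≈ 616 mg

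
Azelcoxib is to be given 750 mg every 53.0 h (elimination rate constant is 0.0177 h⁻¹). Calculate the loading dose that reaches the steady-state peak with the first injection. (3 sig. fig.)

1230 mg

Accumulation ratio R = 1 / (1 − e^(−kτ)) = 1 / (1 − e^(−0.01770×53.0)) = 1 / (1 − 0.3914) = 1.643
Loading dose = maintenance dose × R = 750 × 1.643 ≈ 1230 mg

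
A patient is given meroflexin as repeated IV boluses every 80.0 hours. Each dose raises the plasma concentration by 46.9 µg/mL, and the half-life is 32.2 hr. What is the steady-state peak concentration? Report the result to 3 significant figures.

k = ln 2 / 32.2 = 0.02153 hr⁻¹
Fraction remaining after one interval: e^(−kτ) = e^(−0.02153 × 80.0) = 0.1787
R = 1 / (1 − 0.1787) = 1.218
Css,max = 46.9 × 1.218 ≈ 57.1 µg/mL

57.1 µg/mL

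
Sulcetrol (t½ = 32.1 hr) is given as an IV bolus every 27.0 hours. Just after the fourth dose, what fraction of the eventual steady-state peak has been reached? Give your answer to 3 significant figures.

0.903

k = ln 2 / 32.1 = 0.02159 hr⁻¹
f_n = 1 − e^(−nkτ) = 1 − e^(−4 × 0.02159 × 27.0) = 1 − e^(−2.332) = 1 − 0.09709 ≈ 0.903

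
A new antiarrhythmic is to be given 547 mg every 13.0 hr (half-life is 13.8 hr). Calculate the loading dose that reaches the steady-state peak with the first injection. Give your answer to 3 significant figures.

k = ln 2 / 13.8 = 0.05023 hr⁻¹
Accumulation ratio R = 1 / (1 − e^(−kτ)) = 1 / (1 − e^(−0.05023×13.0)) = 1 / (1 − 0.5205) = 2.086
Loading dose = maintenance dose × R = 547 × 2.086 ≈ 1140 mg

1140 mg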